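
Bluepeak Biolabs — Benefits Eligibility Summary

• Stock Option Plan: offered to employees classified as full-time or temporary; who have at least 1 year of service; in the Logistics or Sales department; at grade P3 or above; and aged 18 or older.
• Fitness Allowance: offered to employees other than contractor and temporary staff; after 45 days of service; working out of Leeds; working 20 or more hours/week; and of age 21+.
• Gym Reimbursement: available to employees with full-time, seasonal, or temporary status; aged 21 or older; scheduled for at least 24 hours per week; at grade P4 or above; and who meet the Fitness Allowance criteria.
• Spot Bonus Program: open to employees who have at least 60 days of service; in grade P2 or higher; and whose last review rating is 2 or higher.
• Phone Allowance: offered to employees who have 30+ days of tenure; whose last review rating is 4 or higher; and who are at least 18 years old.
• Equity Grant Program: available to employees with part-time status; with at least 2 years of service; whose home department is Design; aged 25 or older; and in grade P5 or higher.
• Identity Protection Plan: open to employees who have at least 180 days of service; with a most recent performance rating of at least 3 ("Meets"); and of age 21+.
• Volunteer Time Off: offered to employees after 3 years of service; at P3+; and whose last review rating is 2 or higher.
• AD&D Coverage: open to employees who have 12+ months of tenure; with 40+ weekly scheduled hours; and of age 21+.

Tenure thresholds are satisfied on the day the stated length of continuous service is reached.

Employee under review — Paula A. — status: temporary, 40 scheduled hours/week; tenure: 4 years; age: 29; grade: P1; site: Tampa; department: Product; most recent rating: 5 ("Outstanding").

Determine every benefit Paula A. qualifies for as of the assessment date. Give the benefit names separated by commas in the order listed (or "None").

Phone Allowance, Identity Protection Plan, AD&D Coverage

Stock Option Plan — status temporary ✓; service 4 years ≥ 1 year ✓; dept Product ✗ → not eligible.
Fitness Allowance — status temporary ✗ (excluded) → not eligible.
Gym Reimbursement — status temporary ✓; age 29 ≥ 21 ✓; 40 hrs/wk ≥ 24 ✓; grade P1 < P4 ✗ → not eligible.
Spot Bonus Program — service 4 years ≥ 60 days ✓; grade P1 < P2 ✗ → not eligible.
Phone Allowance — service 4 years ≥ 30 days ✓; rating 5 ≥ 4 ✓; age 29 ≥ 18 ✓ → eligible.
Equity Grant Program — status temporary ✗ (requires part-time) → not eligible.
Identity Protection Plan — service 4 years ≥ 180 days ✓; rating 5 ≥ 3 ✓; age 29 ≥ 21 ✓ → eligible.
Volunteer Time Off — service 4 years ≥ 3 years ✓; grade P1 < P3 ✗ → not eligible.
AD&D Coverage — service 4 years ≥ 12 months (≈360 days) ✓; 40 hrs/wk ≥ 40 ✓; age 29 ≥ 21 ✓ → eligible.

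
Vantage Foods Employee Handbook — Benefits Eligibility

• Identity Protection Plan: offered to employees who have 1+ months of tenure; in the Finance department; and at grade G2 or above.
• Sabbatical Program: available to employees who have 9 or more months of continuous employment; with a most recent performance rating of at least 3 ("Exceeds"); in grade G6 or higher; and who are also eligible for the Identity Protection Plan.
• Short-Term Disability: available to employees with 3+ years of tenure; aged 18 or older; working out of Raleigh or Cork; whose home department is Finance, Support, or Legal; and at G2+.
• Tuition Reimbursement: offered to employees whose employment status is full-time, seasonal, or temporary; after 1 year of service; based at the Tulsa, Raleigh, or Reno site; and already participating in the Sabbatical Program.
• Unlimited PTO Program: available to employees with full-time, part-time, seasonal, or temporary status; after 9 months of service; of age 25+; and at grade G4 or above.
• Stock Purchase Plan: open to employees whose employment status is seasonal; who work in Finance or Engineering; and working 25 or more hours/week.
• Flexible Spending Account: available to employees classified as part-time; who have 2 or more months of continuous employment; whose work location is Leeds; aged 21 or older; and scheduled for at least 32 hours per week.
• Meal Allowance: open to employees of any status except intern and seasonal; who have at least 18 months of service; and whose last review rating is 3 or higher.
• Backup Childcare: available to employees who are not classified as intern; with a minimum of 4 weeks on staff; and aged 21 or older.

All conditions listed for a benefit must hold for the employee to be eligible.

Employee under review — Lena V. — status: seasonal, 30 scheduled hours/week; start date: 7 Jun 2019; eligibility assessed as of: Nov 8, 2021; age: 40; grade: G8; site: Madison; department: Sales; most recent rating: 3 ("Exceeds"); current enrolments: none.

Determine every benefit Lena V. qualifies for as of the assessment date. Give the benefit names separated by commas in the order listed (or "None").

Service from 7 Jun 2019 to Nov 8, 2021: 885 days.
Identity Protection Plan — service 885 days ≥ 1 month (≈30 days) ✓; dept Sales ✗ → not eligible.
Sabbatical Program — service 885 days ≥ 9 months (≈270 days) ✓; rating 3 ≥ 3 ✓; grade G8 ≥ G6 ✓; not eligible for Identity Protection Plan ✗ → not eligible.
Short-Term Disability — service 885 days < 3 years (≈1095 days) ✗ → not eligible.
Tuition Reimbursement — status seasonal ✓; service 885 days ≥ 1 year (≈365 days) ✓; site Madison ✗ (not Tulsa, Raleigh, or Reno) → not eligible.
Unlimited PTO Program — status seasonal ✓; service 885 days ≥ 9 months (≈270 days) ✓; age 40 ≥ 25 ✓; grade G8 ≥ G4 ✓ → eligible.
Stock Purchase Plan — status seasonal ✓; dept Sales ✗ → not eligible.
Flexible Spending Account — status seasonal ✗ (requires part-time) → not eligible.
Meal Allowance — status seasonal ✗ (excluded) → not eligible.
Backup Childcare — status seasonal ✓ (not excluded); service 885 days ≥ 4 weeks (≈28 days) ✓; age 40 ≥ 21 ✓ → eligible.

Unlimited PTO Program, Backup Childcare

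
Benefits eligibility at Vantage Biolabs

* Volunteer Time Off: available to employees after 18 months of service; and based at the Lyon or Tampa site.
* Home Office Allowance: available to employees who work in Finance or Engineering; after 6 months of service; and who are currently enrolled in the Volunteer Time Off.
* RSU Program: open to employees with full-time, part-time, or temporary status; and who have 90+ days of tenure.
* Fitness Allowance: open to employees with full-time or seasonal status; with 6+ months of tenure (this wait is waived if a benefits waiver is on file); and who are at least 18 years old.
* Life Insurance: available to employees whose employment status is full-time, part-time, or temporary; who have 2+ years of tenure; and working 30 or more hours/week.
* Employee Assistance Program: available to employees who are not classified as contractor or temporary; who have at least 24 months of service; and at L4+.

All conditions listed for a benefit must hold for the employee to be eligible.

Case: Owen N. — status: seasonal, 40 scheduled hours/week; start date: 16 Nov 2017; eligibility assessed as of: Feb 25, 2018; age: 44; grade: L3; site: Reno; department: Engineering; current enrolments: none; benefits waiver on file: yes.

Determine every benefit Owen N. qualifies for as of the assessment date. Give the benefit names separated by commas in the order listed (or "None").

Fitness Allowance

Service from 16 Nov 2017 to Feb 25, 2018: 101 days.
Volunteer Time Off — service 101 days < 18 months (≈540 days) ✗ → not eligible.
Home Office Allowance — dept Engineering ✓; service 101 days < 6 months (≈180 days) ✗ → not eligible.
RSU Program — status seasonal ✗ (requires full-time, part-time, or temporary) → not eligible.
Fitness Allowance — status seasonal ✓; benefits waiver on file ✓; age 44 ≥ 18 ✓ → eligible.
Life Insurance — status seasonal ✗ (requires full-time, part-time, or temporary) → not eligible.
Employee Assistance Program — status seasonal ✓ (not excluded); service 101 days < 24 months (≈720 days) ✗ → not eligible.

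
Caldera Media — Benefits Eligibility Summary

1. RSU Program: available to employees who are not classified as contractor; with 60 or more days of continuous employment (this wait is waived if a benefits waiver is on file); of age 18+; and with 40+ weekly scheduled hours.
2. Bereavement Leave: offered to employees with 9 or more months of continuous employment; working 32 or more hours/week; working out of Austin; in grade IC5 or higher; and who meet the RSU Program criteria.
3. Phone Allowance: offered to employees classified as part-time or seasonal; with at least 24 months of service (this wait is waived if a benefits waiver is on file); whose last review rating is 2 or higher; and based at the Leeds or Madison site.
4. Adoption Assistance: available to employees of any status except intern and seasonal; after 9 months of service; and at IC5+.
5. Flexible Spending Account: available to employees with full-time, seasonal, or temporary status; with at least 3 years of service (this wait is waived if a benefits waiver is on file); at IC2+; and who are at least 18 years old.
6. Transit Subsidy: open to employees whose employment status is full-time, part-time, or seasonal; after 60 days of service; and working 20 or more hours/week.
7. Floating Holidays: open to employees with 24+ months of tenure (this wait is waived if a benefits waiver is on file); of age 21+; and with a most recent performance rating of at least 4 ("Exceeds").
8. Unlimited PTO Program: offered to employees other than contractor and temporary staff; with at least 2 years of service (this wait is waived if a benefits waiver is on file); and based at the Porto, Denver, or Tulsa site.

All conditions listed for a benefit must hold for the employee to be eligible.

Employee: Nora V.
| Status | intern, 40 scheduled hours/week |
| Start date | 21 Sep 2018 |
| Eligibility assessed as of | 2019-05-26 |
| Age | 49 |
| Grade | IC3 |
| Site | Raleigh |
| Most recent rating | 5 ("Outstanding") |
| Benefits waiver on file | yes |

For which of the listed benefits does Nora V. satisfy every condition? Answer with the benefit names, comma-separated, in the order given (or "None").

Service from 21 Sep 2018 to 2019-05-26: 247 days.
RSU Program — status intern ✓ (not excluded); benefits waiver on file ✓; age 49 ≥ 18 ✓; 40 hrs/wk ≥ 40 ✓ → eligible.
Bereavement Leave — service 247 days < 9 months (≈270 days) ✗ → not eligible.
Phone Allowance — status intern ✗ (requires part-time or seasonal) → not eligible.
Adoption Assistance — status intern ✗ (excluded) → not eligible.
Flexible Spending Account — status intern ✗ (requires full-time, seasonal, or temporary) → not eligible.
Transit Subsidy — status intern ✗ (requires full-time, part-time, or seasonal) → not eligible.
Floating Holidays — benefits waiver on file ✓; age 49 ≥ 21 ✓; rating 5 ≥ 4 ✓ → eligible.
Unlimited PTO Program — status intern ✓ (not excluded); benefits waiver on file ✓; site Raleigh ✗ (not Porto, Denver, or Tulsa) → not eligible.

RSU Program, Floating Holidays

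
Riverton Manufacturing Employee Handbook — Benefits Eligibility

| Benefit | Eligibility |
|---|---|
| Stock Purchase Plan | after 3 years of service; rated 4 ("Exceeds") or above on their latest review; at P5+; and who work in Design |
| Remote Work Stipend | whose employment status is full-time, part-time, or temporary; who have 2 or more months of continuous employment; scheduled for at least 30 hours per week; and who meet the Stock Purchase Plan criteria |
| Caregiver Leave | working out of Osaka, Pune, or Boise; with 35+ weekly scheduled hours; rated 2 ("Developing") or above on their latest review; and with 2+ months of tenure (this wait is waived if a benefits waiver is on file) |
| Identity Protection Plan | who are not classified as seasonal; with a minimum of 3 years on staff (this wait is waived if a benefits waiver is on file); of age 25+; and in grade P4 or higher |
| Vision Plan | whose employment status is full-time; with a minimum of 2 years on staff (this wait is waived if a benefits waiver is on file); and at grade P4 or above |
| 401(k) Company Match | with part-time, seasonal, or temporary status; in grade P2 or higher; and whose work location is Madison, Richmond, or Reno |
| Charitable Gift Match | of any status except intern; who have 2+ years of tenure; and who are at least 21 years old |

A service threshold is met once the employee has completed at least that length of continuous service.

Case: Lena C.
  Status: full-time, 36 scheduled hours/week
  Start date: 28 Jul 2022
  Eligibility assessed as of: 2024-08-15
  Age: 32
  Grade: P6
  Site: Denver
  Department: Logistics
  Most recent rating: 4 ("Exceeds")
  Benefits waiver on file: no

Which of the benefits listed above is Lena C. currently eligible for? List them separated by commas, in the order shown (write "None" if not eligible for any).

Service from 28 Jul 2022 to 2024-08-15: 749 days.
Stock Purchase Plan — service 749 days < 3 years (≈1095 days) ✗ → not eligible.
Remote Work Stipend — status full-time ✓; service 749 days ≥ 2 months (≈60 days) ✓; 36 hrs/wk ≥ 30 ✓; not eligible for Stock Purchase Plan ✗ → not eligible.
Caregiver Leave — site Denver ✗ (not Osaka, Pune, or Boise) → not eligible.
Identity Protection Plan — status full-time ✓ (not excluded); no waiver, service 749 days < 3 years (≈1095 days) ✗ → not eligible.
Vision Plan — status full-time ✓; no waiver, service 749 days ≥ 2 years (≈730 days) ✓; grade P6 ≥ P4 ✓ → eligible.
401(k) Company Match — status full-time ✗ (requires part-time, seasonal, or temporary) → not eligible.
Charitable Gift Match — status full-time ✓ (not excluded); service 749 days ≥ 2 years (≈730 days) ✓; age 32 ≥ 21 ✓ → eligible.

Vision Plan, Charitable Gift Match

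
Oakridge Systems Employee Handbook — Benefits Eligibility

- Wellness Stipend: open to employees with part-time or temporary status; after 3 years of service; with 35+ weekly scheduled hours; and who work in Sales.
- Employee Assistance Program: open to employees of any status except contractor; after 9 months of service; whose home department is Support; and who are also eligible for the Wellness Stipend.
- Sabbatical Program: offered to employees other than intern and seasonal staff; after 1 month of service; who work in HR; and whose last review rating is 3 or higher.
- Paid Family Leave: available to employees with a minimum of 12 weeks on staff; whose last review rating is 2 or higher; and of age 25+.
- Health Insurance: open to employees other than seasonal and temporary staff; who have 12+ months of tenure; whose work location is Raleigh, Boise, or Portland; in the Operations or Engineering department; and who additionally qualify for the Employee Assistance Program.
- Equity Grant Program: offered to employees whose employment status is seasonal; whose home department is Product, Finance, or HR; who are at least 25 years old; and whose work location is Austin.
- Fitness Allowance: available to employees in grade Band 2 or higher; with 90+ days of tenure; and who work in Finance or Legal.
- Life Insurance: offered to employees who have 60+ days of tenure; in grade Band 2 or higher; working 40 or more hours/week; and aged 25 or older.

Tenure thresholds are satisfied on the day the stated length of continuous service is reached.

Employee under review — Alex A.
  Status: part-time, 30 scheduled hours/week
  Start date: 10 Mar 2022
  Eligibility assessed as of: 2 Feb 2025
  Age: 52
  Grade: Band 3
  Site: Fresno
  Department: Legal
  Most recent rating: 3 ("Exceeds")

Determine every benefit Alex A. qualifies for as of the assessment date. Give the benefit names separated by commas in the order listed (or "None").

Service from 10 Mar 2022 to 2 Feb 2025: 1060 days.
Wellness Stipend — status part-time ✓; service 1060 days < 3 years (≈1095 days) ✗ → not eligible.
Employee Assistance Program — status part-time ✓ (not excluded); service 1060 days ≥ 9 months (≈270 days) ✓; dept Legal ✗ → not eligible.
Sabbatical Program — status part-time ✓ (not excluded); service 1060 days ≥ 1 month (≈30 days) ✓; dept Legal ✗ → not eligible.
Paid Family Leave — service 1060 days ≥ 12 weeks (≈84 days) ✓; rating 3 ≥ 2 ✓; age 52 ≥ 25 ✓ → eligible.
Health Insurance — status part-time ✓ (not excluded); service 1060 days ≥ 12 months (≈360 days) ✓; site Fresno ✗ (not Raleigh, Boise, or Portland) → not eligible.
Equity Grant Program — status part-time ✗ (requires seasonal) → not eligible.
Fitness Allowance — grade Band 3 ≥ Band 2 ✓; service 1060 days ≥ 90 days ✓; dept Legal ✓ → eligible.
Life Insurance — service 1060 days ≥ 60 days ✓; grade Band 3 ≥ Band 2 ✓; 30 hrs/wk < 40 ✗ → not eligible.

Paid Family Leave, Fitness Allowance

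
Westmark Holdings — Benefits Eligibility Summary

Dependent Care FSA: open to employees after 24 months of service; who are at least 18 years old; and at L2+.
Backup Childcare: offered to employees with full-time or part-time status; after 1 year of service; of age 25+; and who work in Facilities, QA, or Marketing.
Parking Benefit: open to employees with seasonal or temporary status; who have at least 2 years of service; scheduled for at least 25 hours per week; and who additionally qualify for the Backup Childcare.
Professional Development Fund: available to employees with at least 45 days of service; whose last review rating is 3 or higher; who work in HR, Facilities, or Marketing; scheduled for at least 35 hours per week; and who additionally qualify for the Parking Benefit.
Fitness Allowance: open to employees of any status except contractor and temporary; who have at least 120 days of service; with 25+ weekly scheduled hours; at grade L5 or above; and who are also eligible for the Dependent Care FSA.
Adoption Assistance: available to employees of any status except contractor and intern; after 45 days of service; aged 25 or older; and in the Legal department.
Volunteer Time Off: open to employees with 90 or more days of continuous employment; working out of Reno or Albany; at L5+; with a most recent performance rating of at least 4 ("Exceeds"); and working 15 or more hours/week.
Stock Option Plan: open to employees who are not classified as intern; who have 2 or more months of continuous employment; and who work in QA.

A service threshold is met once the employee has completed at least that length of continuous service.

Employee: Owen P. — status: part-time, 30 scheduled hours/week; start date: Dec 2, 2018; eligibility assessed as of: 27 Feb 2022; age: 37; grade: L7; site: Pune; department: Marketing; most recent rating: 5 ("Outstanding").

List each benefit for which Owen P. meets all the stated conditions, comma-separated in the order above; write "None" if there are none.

Dependent Care FSA, Backup Childcare, Fitness Allowance

Service from Dec 2, 2018 to 27 Feb 2022: 1183 days.
Dependent Care FSA — service 1183 days ≥ 24 months (≈720 days) ✓; age 37 ≥ 18 ✓; grade L7 ≥ L2 ✓ → eligible.
Backup Childcare — status part-time ✓; service 1183 days ≥ 1 year (≈365 days) ✓; age 37 ≥ 25 ✓; dept Marketing ✓ → eligible.
Parking Benefit — status part-time ✗ (requires seasonal or temporary) → not eligible.
Professional Development Fund — service 1183 days ≥ 45 days ✓; rating 5 ≥ 3 ✓; dept Marketing ✓; 30 hrs/wk < 35 ✗ → not eligible.
Fitness Allowance — status part-time ✓ (not excluded); service 1183 days ≥ 120 days ✓; 30 hrs/wk ≥ 25 ✓; grade L7 ≥ L5 ✓; eligible for Dependent Care FSA ✓ → eligible.
Adoption Assistance — status part-time ✓ (not excluded); service 1183 days ≥ 45 days ✓; age 37 ≥ 25 ✓; dept Marketing ✗ → not eligible.
Volunteer Time Off — service 1183 days ≥ 90 days ✓; site Pune ✗ (not Reno or Albany) → not eligible.
Stock Option Plan — status part-time ✓ (not excluded); service 1183 days ≥ 2 months (≈60 days) ✓; dept Marketing ✗ → not eligible.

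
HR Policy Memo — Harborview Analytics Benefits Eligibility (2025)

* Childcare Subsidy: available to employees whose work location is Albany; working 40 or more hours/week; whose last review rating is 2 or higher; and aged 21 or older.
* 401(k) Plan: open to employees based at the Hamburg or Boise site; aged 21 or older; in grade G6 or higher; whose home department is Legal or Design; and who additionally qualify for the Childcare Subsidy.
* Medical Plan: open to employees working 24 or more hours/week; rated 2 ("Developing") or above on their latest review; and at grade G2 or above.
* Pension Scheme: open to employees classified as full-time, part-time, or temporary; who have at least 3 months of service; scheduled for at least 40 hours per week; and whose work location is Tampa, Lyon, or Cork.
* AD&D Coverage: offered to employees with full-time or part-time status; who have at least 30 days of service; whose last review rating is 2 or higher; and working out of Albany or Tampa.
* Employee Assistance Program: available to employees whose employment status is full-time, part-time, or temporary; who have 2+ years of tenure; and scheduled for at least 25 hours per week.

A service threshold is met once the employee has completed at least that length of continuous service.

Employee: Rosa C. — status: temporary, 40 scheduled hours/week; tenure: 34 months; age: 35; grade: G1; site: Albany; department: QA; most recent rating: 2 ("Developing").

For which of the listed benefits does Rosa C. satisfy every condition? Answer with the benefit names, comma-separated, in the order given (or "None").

Childcare Subsidy, Employee Assistance Program

Childcare Subsidy — site Albany ✓; 40 hrs/wk ≥ 40 ✓; rating 2 ≥ 2 ✓; age 35 ≥ 21 ✓ → eligible.
401(k) Plan — site Albany ✗ (not Hamburg or Boise) → not eligible.
Medical Plan — 40 hrs/wk ≥ 24 ✓; rating 2 ≥ 2 ✓; grade G1 < G2 ✗ → not eligible.
Pension Scheme — status temporary ✓; service 34 months ≥ 3 months ✓; 40 hrs/wk ≥ 40 ✓; site Albany ✗ (not Tampa, Lyon, or Cork) → not eligible.
AD&D Coverage — status temporary ✗ (requires full-time or part-time) → not eligible.
Employee Assistance Program — status temporary ✓; service 34 months ≥ 2 years (≈730 days) ✓; 40 hrs/wk ≥ 25 ✓ → eligible.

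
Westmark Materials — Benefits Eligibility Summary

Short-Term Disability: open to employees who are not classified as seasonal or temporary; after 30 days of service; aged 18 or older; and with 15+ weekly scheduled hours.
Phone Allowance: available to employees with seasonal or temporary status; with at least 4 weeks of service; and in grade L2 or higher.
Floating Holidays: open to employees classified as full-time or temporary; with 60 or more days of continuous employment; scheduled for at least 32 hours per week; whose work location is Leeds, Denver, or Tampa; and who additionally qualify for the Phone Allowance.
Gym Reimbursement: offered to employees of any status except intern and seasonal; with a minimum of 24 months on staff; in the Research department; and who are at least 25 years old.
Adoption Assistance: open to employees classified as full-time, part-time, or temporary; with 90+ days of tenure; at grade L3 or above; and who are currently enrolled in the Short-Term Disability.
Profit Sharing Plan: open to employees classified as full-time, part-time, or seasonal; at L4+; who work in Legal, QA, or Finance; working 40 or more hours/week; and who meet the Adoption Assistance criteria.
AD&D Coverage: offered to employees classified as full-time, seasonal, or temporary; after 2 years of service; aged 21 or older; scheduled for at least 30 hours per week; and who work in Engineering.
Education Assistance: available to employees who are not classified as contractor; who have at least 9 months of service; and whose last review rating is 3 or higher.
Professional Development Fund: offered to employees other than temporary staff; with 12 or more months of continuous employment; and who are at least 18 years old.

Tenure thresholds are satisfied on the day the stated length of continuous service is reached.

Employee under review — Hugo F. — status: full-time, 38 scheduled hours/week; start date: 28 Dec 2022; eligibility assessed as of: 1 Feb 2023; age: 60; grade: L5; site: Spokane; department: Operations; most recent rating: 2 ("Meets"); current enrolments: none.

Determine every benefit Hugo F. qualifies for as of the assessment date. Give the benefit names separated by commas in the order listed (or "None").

Short-Term Disability

Service from 28 Dec 2022 to 1 Feb 2023: 35 days.
Short-Term Disability — status full-time ✓ (not excluded); service 35 days ≥ 30 days ✓; age 60 ≥ 18 ✓; 38 hrs/wk ≥ 15 ✓ → eligible.
Phone Allowance — status full-time ✗ (requires seasonal or temporary) → not eligible.
Floating Holidays — status full-time ✓; service 35 days < 60 days ✗ → not eligible.
Gym Reimbursement — status full-time ✓ (not excluded); service 35 days < 24 months (≈720 days) ✗ → not eligible.
Adoption Assistance — status full-time ✓; service 35 days < 90 days ✗ → not eligible.
Profit Sharing Plan — status full-time ✓; grade L5 ≥ L4 ✓; dept Operations ✗ → not eligible.
AD&D Coverage — status full-time ✓; service 35 days < 2 years (≈730 days) ✗ → not eligible.
Education Assistance — status full-time ✓ (not excluded); service 35 days < 9 months (≈270 days) ✗ → not eligible.
Professional Development Fund — status full-time ✓ (not excluded); service 35 days < 12 months (≈360 days) ✗ → not eligible.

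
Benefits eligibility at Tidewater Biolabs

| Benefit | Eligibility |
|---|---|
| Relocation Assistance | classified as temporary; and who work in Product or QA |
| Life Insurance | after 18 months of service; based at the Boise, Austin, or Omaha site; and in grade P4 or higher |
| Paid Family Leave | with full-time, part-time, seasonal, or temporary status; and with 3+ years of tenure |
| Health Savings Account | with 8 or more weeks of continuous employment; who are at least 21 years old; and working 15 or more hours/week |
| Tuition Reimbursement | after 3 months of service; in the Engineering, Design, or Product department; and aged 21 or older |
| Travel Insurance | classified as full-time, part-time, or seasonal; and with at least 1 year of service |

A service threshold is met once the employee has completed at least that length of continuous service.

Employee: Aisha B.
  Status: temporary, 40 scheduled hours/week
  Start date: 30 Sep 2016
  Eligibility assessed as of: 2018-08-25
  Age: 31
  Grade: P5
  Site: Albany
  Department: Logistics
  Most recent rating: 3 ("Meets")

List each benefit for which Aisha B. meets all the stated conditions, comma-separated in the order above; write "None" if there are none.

Health Savings Account

Service from 30 Sep 2016 to 2018-08-25: 694 days.
Relocation Assistance — status temporary ✓; dept Logistics ✗ → not eligible.
Life Insurance — service 694 days ≥ 18 months (≈540 days) ✓; site Albany ✗ (not Boise, Austin, or Omaha) → not eligible.
Paid Family Leave — status temporary ✓; service 694 days < 3 years (≈1095 days) ✗ → not eligible.
Health Savings Account — service 694 days ≥ 8 weeks (≈56 days) ✓; age 31 ≥ 21 ✓; 40 hrs/wk ≥ 15 ✓ → eligible.
Tuition Reimbursement — service 694 days ≥ 3 months (≈90 days) ✓; dept Logistics ✗ → not eligible.
Travel Insurance — status temporary ✗ (requires full-time, part-time, or seasonal) → not eligible.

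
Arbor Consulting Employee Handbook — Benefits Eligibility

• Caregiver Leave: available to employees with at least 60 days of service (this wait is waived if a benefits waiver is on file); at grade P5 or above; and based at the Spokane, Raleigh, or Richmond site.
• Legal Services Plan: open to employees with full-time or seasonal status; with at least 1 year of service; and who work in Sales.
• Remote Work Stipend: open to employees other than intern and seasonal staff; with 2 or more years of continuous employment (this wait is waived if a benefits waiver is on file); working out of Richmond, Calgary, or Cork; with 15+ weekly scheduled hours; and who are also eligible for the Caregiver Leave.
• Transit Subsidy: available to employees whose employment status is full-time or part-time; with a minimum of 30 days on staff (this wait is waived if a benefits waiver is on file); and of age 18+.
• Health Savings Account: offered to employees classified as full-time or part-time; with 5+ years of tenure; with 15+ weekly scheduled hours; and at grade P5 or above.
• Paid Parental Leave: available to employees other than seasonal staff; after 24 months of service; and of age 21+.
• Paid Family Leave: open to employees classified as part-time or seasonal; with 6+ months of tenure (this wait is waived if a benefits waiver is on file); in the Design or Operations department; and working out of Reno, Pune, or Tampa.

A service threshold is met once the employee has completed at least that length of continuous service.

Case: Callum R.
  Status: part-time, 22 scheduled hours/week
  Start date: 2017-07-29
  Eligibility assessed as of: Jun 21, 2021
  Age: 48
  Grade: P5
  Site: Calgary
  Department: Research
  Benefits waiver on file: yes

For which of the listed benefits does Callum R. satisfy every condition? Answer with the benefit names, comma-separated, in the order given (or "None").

Transit Subsidy, Paid Parental Leave

Service from 2017-07-29 to Jun 21, 2021: 1423 days.
Caregiver Leave — benefits waiver on file ✓; grade P5 ≥ P5 ✓; site Calgary ✗ (not Spokane, Raleigh, or Richmond) → not eligible.
Legal Services Plan — status part-time ✗ (requires full-time or seasonal) → not eligible.
Remote Work Stipend — status part-time ✓ (not excluded); benefits waiver on file ✓; site Calgary ✓; 22 hrs/wk ≥ 15 ✓; not eligible for Caregiver Leave ✗ → not eligible.
Transit Subsidy — status part-time ✓; benefits waiver on file ✓; age 48 ≥ 18 ✓ → eligible.
Health Savings Account — status part-time ✓; service 1423 days < 5 years (≈1825 days) ✗ → not eligible.
Paid Parental Leave — status part-time ✓ (not excluded); service 1423 days ≥ 24 months (≈720 days) ✓; age 48 ≥ 21 ✓ → eligible.
Paid Family Leave — status part-time ✓; benefits waiver on file ✓; dept Research ✗ → not eligible.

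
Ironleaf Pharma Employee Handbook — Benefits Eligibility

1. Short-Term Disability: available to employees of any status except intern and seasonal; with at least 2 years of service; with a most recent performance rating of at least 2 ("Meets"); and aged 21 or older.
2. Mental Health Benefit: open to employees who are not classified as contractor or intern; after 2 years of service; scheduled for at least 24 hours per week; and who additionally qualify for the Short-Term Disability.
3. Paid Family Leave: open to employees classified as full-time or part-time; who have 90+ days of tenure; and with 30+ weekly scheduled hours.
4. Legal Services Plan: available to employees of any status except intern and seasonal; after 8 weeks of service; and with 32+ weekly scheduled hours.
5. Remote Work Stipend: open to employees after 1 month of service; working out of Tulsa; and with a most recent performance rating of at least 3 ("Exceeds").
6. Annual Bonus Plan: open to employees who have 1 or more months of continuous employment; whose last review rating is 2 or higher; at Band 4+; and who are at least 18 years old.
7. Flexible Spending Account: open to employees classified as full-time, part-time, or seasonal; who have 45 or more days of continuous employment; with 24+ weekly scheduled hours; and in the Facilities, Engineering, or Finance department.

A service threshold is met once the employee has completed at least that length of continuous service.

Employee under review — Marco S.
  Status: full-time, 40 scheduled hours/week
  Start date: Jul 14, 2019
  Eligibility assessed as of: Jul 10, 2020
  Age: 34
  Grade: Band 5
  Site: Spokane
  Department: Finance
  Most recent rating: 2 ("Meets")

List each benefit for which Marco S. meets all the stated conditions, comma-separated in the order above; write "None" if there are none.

Paid Family Leave, Legal Services Plan, Annual Bonus Plan, Flexible Spending Account

Service from Jul 14, 2019 to Jul 10, 2020: 362 days.
Short-Term Disability — status full-time ✓ (not excluded); service 362 days < 2 years (≈730 days) ✗ → not eligible.
Mental Health Benefit — status full-time ✓ (not excluded); service 362 days < 2 years (≈730 days) ✗ → not eligible.
Paid Family Leave — status full-time ✓; service 362 days ≥ 90 days ✓; 40 hrs/wk ≥ 30 ✓ → eligible.
Legal Services Plan — status full-time ✓ (not excluded); service 362 days ≥ 8 weeks (≈56 days) ✓; 40 hrs/wk ≥ 32 ✓ → eligible.
Remote Work Stipend — service 362 days ≥ 1 month (≈30 days) ✓; site Spokane ✗ (not Tulsa) → not eligible.
Annual Bonus Plan — service 362 days ≥ 1 month (≈30 days) ✓; rating 2 ≥ 2 ✓; grade Band 5 ≥ Band 4 ✓; age 34 ≥ 18 ✓ → eligible.
Flexible Spending Account — status full-time ✓; service 362 days ≥ 45 days ✓; 40 hrs/wk ≥ 24 ✓; dept Finance ✓ → eligible.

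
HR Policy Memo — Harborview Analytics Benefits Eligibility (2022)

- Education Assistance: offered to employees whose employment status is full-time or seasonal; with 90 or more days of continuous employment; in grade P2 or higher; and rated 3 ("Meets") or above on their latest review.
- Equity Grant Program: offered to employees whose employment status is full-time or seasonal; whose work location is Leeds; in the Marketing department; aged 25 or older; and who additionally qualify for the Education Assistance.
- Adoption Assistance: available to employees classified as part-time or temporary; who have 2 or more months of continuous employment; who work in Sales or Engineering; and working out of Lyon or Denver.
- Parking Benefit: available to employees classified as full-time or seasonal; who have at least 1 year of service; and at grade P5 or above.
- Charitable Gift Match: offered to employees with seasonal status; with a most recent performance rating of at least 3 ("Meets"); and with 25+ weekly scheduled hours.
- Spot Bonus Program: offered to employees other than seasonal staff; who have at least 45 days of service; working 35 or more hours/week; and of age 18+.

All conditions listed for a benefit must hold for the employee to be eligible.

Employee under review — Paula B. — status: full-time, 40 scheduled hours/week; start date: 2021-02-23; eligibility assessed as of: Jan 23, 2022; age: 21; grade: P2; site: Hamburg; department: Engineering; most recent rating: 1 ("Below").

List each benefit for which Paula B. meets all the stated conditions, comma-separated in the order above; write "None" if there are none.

Spot Bonus Program

Service from 2021-02-23 to Jan 23, 2022: 334 days.
Education Assistance — status full-time ✓; service 334 days ≥ 90 days ✓; grade P2 ≥ P2 ✓; rating 1 < 3 ✗ → not eligible.
Equity Grant Program — status full-time ✓; site Hamburg ✗ (not Leeds) → not eligible.
Adoption Assistance — status full-time ✗ (requires part-time or temporary) → not eligible.
Parking Benefit — status full-time ✓; service 334 days < 1 year (≈365 days) ✗ → not eligible.
Charitable Gift Match — status full-time ✗ (requires seasonal) → not eligible.
Spot Bonus Program — status full-time ✓ (not excluded); service 334 days ≥ 45 days ✓; 40 hrs/wk ≥ 35 ✓; age 21 ≥ 18 ✓ → eligible.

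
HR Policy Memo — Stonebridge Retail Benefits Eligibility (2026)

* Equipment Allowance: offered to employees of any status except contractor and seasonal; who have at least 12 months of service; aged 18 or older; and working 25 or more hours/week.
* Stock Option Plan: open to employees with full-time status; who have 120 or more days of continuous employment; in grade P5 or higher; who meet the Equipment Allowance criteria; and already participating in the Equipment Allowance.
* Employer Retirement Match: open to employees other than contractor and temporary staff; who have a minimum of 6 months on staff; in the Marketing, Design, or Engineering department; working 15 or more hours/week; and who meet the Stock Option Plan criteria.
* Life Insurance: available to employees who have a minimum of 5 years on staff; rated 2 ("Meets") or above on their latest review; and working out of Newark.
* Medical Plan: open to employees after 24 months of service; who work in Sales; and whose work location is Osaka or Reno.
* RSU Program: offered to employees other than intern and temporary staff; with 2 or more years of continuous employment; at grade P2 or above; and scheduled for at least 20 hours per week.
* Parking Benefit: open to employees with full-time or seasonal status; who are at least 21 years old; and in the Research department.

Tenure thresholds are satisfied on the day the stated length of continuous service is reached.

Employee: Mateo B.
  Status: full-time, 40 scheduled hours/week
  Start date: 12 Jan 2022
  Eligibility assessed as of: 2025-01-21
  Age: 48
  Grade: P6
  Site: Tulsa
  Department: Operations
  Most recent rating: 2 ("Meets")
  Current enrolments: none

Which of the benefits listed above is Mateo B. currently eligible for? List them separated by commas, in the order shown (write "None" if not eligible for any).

Service from 12 Jan 2022 to 2025-01-21: 1105 days.
Equipment Allowance — status full-time ✓ (not excluded); service 1105 days ≥ 12 months (≈360 days) ✓; age 48 ≥ 18 ✓; 40 hrs/wk ≥ 25 ✓ → eligible.
Stock Option Plan — status full-time ✓; service 1105 days ≥ 120 days ✓; grade P6 ≥ P5 ✓; eligible for Equipment Allowance ✓; not enrolled in Equipment Allowance ✗ → not eligible.
Employer Retirement Match — status full-time ✓ (not excluded); service 1105 days ≥ 6 months (≈180 days) ✓; dept Operations ✗ → not eligible.
Life Insurance — service 1105 days < 5 years (≈1825 days) ✗ → not eligible.
Medical Plan — service 1105 days ≥ 24 months (≈720 days) ✓; dept Operations ✗ → not eligible.
RSU Program — status full-time ✓ (not excluded); service 1105 days ≥ 2 years (≈730 days) ✓; grade P6 ≥ P2 ✓; 40 hrs/wk ≥ 20 ✓ → eligible.
Parking Benefit — status full-time ✓; age 48 ≥ 21 ✓; dept Operations ✗ → not eligible.

Equipment Allowance, RSU Program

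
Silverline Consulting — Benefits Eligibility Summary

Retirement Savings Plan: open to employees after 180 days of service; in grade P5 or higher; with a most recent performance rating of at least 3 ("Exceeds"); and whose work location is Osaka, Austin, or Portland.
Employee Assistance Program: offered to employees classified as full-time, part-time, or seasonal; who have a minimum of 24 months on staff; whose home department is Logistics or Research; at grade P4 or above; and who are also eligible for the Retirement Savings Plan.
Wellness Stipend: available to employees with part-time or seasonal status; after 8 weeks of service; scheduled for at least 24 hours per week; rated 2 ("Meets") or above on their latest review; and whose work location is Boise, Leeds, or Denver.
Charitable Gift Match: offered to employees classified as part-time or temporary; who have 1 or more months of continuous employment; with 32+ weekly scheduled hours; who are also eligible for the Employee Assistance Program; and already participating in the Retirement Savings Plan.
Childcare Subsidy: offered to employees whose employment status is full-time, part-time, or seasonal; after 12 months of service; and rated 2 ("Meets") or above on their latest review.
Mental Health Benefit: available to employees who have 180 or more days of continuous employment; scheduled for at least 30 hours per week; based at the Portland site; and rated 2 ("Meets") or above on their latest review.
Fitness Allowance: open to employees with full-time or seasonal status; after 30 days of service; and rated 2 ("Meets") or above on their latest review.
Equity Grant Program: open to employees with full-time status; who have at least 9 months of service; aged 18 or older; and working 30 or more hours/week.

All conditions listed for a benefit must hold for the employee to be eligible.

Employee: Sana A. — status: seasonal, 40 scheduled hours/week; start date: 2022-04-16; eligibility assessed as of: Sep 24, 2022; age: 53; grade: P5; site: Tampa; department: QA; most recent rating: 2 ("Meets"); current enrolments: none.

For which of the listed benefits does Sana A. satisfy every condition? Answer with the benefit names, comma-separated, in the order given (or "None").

Fitness Allowance

Service from 2022-04-16 to Sep 24, 2022: 161 days.
Retirement Savings Plan — service 161 days < 180 days ✗ → not eligible.
Employee Assistance Program — status seasonal ✓; service 161 days < 24 months (≈720 days) ✗ → not eligible.
Wellness Stipend — status seasonal ✓; service 161 days ≥ 8 weeks (≈56 days) ✓; 40 hrs/wk ≥ 24 ✓; rating 2 ≥ 2 ✓; site Tampa ✗ (not Boise, Leeds, or Denver) → not eligible.
Charitable Gift Match — status seasonal ✗ (requires part-time or temporary) → not eligible.
Childcare Subsidy — status seasonal ✓; service 161 days < 12 months (≈360 days) ✗ → not eligible.
Mental Health Benefit — service 161 days < 180 days ✗ → not eligible.
Fitness Allowance — status seasonal ✓; service 161 days ≥ 30 days ✓; rating 2 ≥ 2 ✓ → eligible.
Equity Grant Program — status seasonal ✗ (requires full-time) → not eligible.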